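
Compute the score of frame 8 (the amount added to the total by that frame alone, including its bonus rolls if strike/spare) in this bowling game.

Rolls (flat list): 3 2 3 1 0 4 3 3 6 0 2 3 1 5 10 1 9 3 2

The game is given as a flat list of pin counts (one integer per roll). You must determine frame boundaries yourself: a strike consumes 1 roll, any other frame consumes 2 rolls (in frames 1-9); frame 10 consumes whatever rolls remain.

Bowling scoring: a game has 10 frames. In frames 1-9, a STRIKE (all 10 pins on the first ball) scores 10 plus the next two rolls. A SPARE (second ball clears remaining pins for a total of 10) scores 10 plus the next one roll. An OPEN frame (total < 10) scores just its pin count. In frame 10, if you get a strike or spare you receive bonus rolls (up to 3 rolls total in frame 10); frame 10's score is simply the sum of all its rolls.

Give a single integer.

Frame 1: OPEN (3+2=5). Cumulative: 5
Frame 2: OPEN (3+1=4). Cumulative: 9
Frame 3: OPEN (0+4=4). Cumulative: 13
Frame 4: OPEN (3+3=6). Cumulative: 19
Frame 5: OPEN (6+0=6). Cumulative: 25
Frame 6: OPEN (2+3=5). Cumulative: 30
Frame 7: OPEN (1+5=6). Cumulative: 36
Frame 8: STRIKE. 10 + next two rolls (1+9) = 20. Cumulative: 56
Frame 9: SPARE (1+9=10). 10 + next roll (3) = 13. Cumulative: 69
Frame 10: OPEN. Sum of all frame-10 rolls (3+2) = 5. Cumulative: 74

Answer: 20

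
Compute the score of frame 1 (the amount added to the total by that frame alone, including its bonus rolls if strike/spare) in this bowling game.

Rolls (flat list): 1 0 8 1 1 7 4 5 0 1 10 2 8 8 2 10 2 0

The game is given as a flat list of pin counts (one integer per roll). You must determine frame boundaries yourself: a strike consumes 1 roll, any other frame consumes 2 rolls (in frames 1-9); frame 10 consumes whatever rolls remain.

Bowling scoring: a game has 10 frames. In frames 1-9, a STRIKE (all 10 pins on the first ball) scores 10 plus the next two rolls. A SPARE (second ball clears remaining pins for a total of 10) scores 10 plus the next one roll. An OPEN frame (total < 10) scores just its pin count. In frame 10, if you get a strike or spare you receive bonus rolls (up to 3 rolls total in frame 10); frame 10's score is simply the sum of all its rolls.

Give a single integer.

Frame 1: OPEN (1+0=1). Cumulative: 1
Frame 2: OPEN (8+1=9). Cumulative: 10
Frame 3: OPEN (1+7=8). Cumulative: 18

Answer: 1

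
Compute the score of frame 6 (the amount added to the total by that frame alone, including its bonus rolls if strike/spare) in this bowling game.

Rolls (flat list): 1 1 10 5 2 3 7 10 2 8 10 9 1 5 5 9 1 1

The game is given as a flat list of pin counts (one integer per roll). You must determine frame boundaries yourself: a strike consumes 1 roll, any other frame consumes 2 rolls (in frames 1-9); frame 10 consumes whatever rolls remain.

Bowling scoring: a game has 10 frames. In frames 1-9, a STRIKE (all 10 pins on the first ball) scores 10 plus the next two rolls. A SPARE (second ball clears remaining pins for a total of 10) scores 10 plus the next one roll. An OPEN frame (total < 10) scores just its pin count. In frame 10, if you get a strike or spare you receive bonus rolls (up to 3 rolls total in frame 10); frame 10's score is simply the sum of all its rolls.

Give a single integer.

Answer: 20

Derivation:
Frame 1: OPEN (1+1=2). Cumulative: 2
Frame 2: STRIKE. 10 + next two rolls (5+2) = 17. Cumulative: 19
Frame 3: OPEN (5+2=7). Cumulative: 26
Frame 4: SPARE (3+7=10). 10 + next roll (10) = 20. Cumulative: 46
Frame 5: STRIKE. 10 + next two rolls (2+8) = 20. Cumulative: 66
Frame 6: SPARE (2+8=10). 10 + next roll (10) = 20. Cumulative: 86
Frame 7: STRIKE. 10 + next two rolls (9+1) = 20. Cumulative: 106
Frame 8: SPARE (9+1=10). 10 + next roll (5) = 15. Cumulative: 121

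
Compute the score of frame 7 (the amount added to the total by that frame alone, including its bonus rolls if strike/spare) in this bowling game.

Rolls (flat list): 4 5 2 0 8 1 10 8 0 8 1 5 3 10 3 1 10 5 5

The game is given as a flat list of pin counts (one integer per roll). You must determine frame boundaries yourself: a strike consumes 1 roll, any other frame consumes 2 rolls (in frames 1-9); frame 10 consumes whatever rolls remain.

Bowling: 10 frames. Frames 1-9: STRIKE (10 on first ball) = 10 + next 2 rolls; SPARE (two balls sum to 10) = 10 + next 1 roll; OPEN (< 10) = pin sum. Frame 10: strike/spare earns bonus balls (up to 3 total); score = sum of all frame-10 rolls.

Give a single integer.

Frame 1: OPEN (4+5=9). Cumulative: 9
Frame 2: OPEN (2+0=2). Cumulative: 11
Frame 3: OPEN (8+1=9). Cumulative: 20
Frame 4: STRIKE. 10 + next two rolls (8+0) = 18. Cumulative: 38
Frame 5: OPEN (8+0=8). Cumulative: 46
Frame 6: OPEN (8+1=9). Cumulative: 55
Frame 7: OPEN (5+3=8). Cumulative: 63
Frame 8: STRIKE. 10 + next two rolls (3+1) = 14. Cumulative: 77
Frame 9: OPEN (3+1=4). Cumulative: 81

Answer: 8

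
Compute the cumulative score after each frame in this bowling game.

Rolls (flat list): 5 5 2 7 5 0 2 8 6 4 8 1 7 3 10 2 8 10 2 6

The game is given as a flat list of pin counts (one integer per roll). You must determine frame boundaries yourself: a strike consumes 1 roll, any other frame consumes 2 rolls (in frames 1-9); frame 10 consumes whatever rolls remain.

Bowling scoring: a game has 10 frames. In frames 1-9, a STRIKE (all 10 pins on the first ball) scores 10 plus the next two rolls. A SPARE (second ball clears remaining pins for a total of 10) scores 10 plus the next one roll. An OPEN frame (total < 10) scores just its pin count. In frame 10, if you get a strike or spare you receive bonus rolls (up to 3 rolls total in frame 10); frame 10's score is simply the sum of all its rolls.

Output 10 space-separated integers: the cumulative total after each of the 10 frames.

Answer: 12 21 26 42 60 69 89 109 129 147

Derivation:
Frame 1: SPARE (5+5=10). 10 + next roll (2) = 12. Cumulative: 12
Frame 2: OPEN (2+7=9). Cumulative: 21
Frame 3: OPEN (5+0=5). Cumulative: 26
Frame 4: SPARE (2+8=10). 10 + next roll (6) = 16. Cumulative: 42
Frame 5: SPARE (6+4=10). 10 + next roll (8) = 18. Cumulative: 60
Frame 6: OPEN (8+1=9). Cumulative: 69
Frame 7: SPARE (7+3=10). 10 + next roll (10) = 20. Cumulative: 89
Frame 8: STRIKE. 10 + next two rolls (2+8) = 20. Cumulative: 109
Frame 9: SPARE (2+8=10). 10 + next roll (10) = 20. Cumulative: 129
Frame 10: STRIKE. Sum of all frame-10 rolls (10+2+6) = 18. Cumulative: 147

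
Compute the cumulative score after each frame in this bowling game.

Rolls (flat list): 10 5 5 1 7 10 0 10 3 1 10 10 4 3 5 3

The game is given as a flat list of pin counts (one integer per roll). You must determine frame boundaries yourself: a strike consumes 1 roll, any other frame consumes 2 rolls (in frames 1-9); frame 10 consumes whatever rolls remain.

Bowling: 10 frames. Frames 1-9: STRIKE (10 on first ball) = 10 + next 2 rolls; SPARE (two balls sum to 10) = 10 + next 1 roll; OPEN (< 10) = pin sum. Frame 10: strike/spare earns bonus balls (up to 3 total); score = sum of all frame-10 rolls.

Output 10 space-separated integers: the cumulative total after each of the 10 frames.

Answer: 20 31 39 59 72 76 100 117 124 132

Derivation:
Frame 1: STRIKE. 10 + next two rolls (5+5) = 20. Cumulative: 20
Frame 2: SPARE (5+5=10). 10 + next roll (1) = 11. Cumulative: 31
Frame 3: OPEN (1+7=8). Cumulative: 39
Frame 4: STRIKE. 10 + next two rolls (0+10) = 20. Cumulative: 59
Frame 5: SPARE (0+10=10). 10 + next roll (3) = 13. Cumulative: 72
Frame 6: OPEN (3+1=4). Cumulative: 76
Frame 7: STRIKE. 10 + next two rolls (10+4) = 24. Cumulative: 100
Frame 8: STRIKE. 10 + next two rolls (4+3) = 17. Cumulative: 117
Frame 9: OPEN (4+3=7). Cumulative: 124
Frame 10: OPEN. Sum of all frame-10 rolls (5+3) = 8. Cumulative: 132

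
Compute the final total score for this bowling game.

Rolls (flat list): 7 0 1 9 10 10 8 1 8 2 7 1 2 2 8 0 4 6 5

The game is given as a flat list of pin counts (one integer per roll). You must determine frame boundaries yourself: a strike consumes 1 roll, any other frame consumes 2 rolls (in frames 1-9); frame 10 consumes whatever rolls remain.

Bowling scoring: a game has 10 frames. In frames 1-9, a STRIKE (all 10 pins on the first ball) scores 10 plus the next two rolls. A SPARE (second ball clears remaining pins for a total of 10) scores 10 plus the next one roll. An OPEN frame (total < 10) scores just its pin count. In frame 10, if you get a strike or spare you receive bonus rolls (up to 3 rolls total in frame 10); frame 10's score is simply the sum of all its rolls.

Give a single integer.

Frame 1: OPEN (7+0=7). Cumulative: 7
Frame 2: SPARE (1+9=10). 10 + next roll (10) = 20. Cumulative: 27
Frame 3: STRIKE. 10 + next two rolls (10+8) = 28. Cumulative: 55
Frame 4: STRIKE. 10 + next two rolls (8+1) = 19. Cumulative: 74
Frame 5: OPEN (8+1=9). Cumulative: 83
Frame 6: SPARE (8+2=10). 10 + next roll (7) = 17. Cumulative: 100
Frame 7: OPEN (7+1=8). Cumulative: 108
Frame 8: OPEN (2+2=4). Cumulative: 112
Frame 9: OPEN (8+0=8). Cumulative: 120
Frame 10: SPARE. Sum of all frame-10 rolls (4+6+5) = 15. Cumulative: 135

Answer: 135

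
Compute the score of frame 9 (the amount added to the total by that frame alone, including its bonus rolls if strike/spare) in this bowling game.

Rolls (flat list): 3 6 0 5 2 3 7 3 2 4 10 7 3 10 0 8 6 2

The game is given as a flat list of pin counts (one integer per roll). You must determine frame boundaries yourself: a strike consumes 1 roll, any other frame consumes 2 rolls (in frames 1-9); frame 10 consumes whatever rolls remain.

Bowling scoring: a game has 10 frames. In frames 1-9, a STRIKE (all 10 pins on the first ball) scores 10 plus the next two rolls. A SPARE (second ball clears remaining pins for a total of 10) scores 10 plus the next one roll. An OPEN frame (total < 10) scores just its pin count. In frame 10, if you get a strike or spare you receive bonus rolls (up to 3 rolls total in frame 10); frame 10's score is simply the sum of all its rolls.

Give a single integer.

Frame 1: OPEN (3+6=9). Cumulative: 9
Frame 2: OPEN (0+5=5). Cumulative: 14
Frame 3: OPEN (2+3=5). Cumulative: 19
Frame 4: SPARE (7+3=10). 10 + next roll (2) = 12. Cumulative: 31
Frame 5: OPEN (2+4=6). Cumulative: 37
Frame 6: STRIKE. 10 + next two rolls (7+3) = 20. Cumulative: 57
Frame 7: SPARE (7+3=10). 10 + next roll (10) = 20. Cumulative: 77
Frame 8: STRIKE. 10 + next two rolls (0+8) = 18. Cumulative: 95
Frame 9: OPEN (0+8=8). Cumulative: 103
Frame 10: OPEN. Sum of all frame-10 rolls (6+2) = 8. Cumulative: 111

Answer: 8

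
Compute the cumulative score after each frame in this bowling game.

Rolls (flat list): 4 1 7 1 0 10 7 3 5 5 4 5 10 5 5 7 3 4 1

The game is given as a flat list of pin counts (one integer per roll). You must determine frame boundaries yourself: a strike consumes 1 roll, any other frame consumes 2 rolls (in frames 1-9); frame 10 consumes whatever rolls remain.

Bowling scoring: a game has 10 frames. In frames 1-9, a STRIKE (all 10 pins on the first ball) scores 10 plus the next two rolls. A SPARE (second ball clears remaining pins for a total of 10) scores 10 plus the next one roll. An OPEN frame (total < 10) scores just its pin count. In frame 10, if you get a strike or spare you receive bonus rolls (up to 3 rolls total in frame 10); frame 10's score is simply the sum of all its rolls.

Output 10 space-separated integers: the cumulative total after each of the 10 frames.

Frame 1: OPEN (4+1=5). Cumulative: 5
Frame 2: OPEN (7+1=8). Cumulative: 13
Frame 3: SPARE (0+10=10). 10 + next roll (7) = 17. Cumulative: 30
Frame 4: SPARE (7+3=10). 10 + next roll (5) = 15. Cumulative: 45
Frame 5: SPARE (5+5=10). 10 + next roll (4) = 14. Cumulative: 59
Frame 6: OPEN (4+5=9). Cumulative: 68
Frame 7: STRIKE. 10 + next two rolls (5+5) = 20. Cumulative: 88
Frame 8: SPARE (5+5=10). 10 + next roll (7) = 17. Cumulative: 105
Frame 9: SPARE (7+3=10). 10 + next roll (4) = 14. Cumulative: 119
Frame 10: OPEN. Sum of all frame-10 rolls (4+1) = 5. Cumulative: 124

Answer: 5 13 30 45 59 68 88 105 119 124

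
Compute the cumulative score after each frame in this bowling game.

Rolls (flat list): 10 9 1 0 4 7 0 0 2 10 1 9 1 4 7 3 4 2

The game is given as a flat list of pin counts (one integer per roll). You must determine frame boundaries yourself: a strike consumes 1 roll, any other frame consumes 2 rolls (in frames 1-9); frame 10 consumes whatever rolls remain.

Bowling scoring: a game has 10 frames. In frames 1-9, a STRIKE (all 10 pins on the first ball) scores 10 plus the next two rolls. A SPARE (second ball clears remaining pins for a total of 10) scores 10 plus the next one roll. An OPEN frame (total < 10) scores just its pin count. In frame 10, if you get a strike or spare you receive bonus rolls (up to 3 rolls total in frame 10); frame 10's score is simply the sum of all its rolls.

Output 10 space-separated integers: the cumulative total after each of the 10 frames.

Frame 1: STRIKE. 10 + next two rolls (9+1) = 20. Cumulative: 20
Frame 2: SPARE (9+1=10). 10 + next roll (0) = 10. Cumulative: 30
Frame 3: OPEN (0+4=4). Cumulative: 34
Frame 4: OPEN (7+0=7). Cumulative: 41
Frame 5: OPEN (0+2=2). Cumulative: 43
Frame 6: STRIKE. 10 + next two rolls (1+9) = 20. Cumulative: 63
Frame 7: SPARE (1+9=10). 10 + next roll (1) = 11. Cumulative: 74
Frame 8: OPEN (1+4=5). Cumulative: 79
Frame 9: SPARE (7+3=10). 10 + next roll (4) = 14. Cumulative: 93
Frame 10: OPEN. Sum of all frame-10 rolls (4+2) = 6. Cumulative: 99

Answer: 20 30 34 41 43 63 74 79 93 99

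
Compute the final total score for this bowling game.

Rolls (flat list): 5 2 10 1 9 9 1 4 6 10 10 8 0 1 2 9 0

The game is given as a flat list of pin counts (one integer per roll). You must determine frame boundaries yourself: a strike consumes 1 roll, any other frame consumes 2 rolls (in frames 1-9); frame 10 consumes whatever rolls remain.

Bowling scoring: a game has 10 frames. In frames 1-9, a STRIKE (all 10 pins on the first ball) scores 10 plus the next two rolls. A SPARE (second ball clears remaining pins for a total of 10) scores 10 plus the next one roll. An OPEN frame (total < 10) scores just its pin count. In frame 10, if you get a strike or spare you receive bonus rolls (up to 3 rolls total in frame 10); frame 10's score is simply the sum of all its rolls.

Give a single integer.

Answer: 146

Derivation:
Frame 1: OPEN (5+2=7). Cumulative: 7
Frame 2: STRIKE. 10 + next two rolls (1+9) = 20. Cumulative: 27
Frame 3: SPARE (1+9=10). 10 + next roll (9) = 19. Cumulative: 46
Frame 4: SPARE (9+1=10). 10 + next roll (4) = 14. Cumulative: 60
Frame 5: SPARE (4+6=10). 10 + next roll (10) = 20. Cumulative: 80
Frame 6: STRIKE. 10 + next two rolls (10+8) = 28. Cumulative: 108
Frame 7: STRIKE. 10 + next two rolls (8+0) = 18. Cumulative: 126
Frame 8: OPEN (8+0=8). Cumulative: 134
Frame 9: OPEN (1+2=3). Cumulative: 137
Frame 10: OPEN. Sum of all frame-10 rolls (9+0) = 9. Cumulative: 146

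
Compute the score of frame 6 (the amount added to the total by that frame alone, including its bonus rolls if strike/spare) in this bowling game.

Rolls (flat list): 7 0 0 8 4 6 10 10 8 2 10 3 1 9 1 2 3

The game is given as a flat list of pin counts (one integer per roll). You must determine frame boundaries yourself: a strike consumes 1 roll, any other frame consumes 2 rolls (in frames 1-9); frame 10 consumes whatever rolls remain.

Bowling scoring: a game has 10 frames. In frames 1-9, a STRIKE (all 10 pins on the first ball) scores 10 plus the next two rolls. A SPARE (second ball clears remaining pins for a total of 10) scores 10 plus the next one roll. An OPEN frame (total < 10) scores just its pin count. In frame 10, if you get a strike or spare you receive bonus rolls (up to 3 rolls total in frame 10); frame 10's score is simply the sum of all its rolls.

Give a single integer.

Answer: 20

Derivation:
Frame 1: OPEN (7+0=7). Cumulative: 7
Frame 2: OPEN (0+8=8). Cumulative: 15
Frame 3: SPARE (4+6=10). 10 + next roll (10) = 20. Cumulative: 35
Frame 4: STRIKE. 10 + next two rolls (10+8) = 28. Cumulative: 63
Frame 5: STRIKE. 10 + next two rolls (8+2) = 20. Cumulative: 83
Frame 6: SPARE (8+2=10). 10 + next roll (10) = 20. Cumulative: 103
Frame 7: STRIKE. 10 + next two rolls (3+1) = 14. Cumulative: 117
Frame 8: OPEN (3+1=4). Cumulative: 121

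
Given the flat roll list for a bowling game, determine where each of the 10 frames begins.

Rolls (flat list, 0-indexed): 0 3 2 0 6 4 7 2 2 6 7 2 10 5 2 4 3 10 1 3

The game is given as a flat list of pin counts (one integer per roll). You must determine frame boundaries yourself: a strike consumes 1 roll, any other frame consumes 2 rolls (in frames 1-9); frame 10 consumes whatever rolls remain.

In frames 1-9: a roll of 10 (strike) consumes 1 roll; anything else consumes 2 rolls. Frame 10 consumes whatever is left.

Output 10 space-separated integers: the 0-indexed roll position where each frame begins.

Answer: 0 2 4 6 8 10 12 13 15 17

Derivation:
Frame 1 starts at roll index 0: rolls=0,3 (sum=3), consumes 2 rolls
Frame 2 starts at roll index 2: rolls=2,0 (sum=2), consumes 2 rolls
Frame 3 starts at roll index 4: rolls=6,4 (sum=10), consumes 2 rolls
Frame 4 starts at roll index 6: rolls=7,2 (sum=9), consumes 2 rolls
Frame 5 starts at roll index 8: rolls=2,6 (sum=8), consumes 2 rolls
Frame 6 starts at roll index 10: rolls=7,2 (sum=9), consumes 2 rolls
Frame 7 starts at roll index 12: roll=10 (strike), consumes 1 roll
Frame 8 starts at roll index 13: rolls=5,2 (sum=7), consumes 2 rolls
Frame 9 starts at roll index 15: rolls=4,3 (sum=7), consumes 2 rolls
Frame 10 starts at roll index 17: 3 remaining rolls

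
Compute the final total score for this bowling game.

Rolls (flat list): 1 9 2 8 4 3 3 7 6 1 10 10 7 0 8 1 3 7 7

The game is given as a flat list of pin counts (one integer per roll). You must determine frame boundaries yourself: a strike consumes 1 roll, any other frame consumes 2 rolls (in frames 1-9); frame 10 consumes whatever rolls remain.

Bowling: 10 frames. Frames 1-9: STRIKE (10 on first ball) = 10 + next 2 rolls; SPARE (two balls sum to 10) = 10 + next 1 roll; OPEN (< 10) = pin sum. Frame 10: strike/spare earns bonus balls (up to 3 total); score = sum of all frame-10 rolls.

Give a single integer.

Answer: 133

Derivation:
Frame 1: SPARE (1+9=10). 10 + next roll (2) = 12. Cumulative: 12
Frame 2: SPARE (2+8=10). 10 + next roll (4) = 14. Cumulative: 26
Frame 3: OPEN (4+3=7). Cumulative: 33
Frame 4: SPARE (3+7=10). 10 + next roll (6) = 16. Cumulative: 49
Frame 5: OPEN (6+1=7). Cumulative: 56
Frame 6: STRIKE. 10 + next two rolls (10+7) = 27. Cumulative: 83
Frame 7: STRIKE. 10 + next two rolls (7+0) = 17. Cumulative: 100
Frame 8: OPEN (7+0=7). Cumulative: 107
Frame 9: OPEN (8+1=9). Cumulative: 116
Frame 10: SPARE. Sum of all frame-10 rolls (3+7+7) = 17. Cumulative: 133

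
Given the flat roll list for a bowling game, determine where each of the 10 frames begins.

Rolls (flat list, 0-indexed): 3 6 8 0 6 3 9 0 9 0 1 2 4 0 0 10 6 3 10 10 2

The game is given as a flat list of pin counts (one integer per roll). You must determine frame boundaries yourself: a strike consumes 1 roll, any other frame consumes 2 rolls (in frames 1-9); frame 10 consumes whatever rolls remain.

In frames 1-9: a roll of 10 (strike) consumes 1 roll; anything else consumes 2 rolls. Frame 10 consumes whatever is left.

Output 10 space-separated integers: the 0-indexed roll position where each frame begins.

Frame 1 starts at roll index 0: rolls=3,6 (sum=9), consumes 2 rolls
Frame 2 starts at roll index 2: rolls=8,0 (sum=8), consumes 2 rolls
Frame 3 starts at roll index 4: rolls=6,3 (sum=9), consumes 2 rolls
Frame 4 starts at roll index 6: rolls=9,0 (sum=9), consumes 2 rolls
Frame 5 starts at roll index 8: rolls=9,0 (sum=9), consumes 2 rolls
Frame 6 starts at roll index 10: rolls=1,2 (sum=3), consumes 2 rolls
Frame 7 starts at roll index 12: rolls=4,0 (sum=4), consumes 2 rolls
Frame 8 starts at roll index 14: rolls=0,10 (sum=10), consumes 2 rolls
Frame 9 starts at roll index 16: rolls=6,3 (sum=9), consumes 2 rolls
Frame 10 starts at roll index 18: 3 remaining rolls

Answer: 0 2 4 6 8 10 12 14 16 18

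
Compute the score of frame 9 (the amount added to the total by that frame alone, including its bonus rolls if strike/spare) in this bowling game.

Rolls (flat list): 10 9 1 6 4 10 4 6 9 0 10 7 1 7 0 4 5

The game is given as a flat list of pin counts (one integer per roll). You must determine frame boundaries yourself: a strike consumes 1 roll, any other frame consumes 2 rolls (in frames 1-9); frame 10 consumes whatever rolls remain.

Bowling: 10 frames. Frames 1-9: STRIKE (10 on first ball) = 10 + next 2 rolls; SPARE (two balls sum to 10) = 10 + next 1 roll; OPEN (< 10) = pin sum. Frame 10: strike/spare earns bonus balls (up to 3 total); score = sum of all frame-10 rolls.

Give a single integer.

Answer: 7

Derivation:
Frame 1: STRIKE. 10 + next two rolls (9+1) = 20. Cumulative: 20
Frame 2: SPARE (9+1=10). 10 + next roll (6) = 16. Cumulative: 36
Frame 3: SPARE (6+4=10). 10 + next roll (10) = 20. Cumulative: 56
Frame 4: STRIKE. 10 + next two rolls (4+6) = 20. Cumulative: 76
Frame 5: SPARE (4+6=10). 10 + next roll (9) = 19. Cumulative: 95
Frame 6: OPEN (9+0=9). Cumulative: 104
Frame 7: STRIKE. 10 + next two rolls (7+1) = 18. Cumulative: 122
Frame 8: OPEN (7+1=8). Cumulative: 130
Frame 9: OPEN (7+0=7). Cumulative: 137
Frame 10: OPEN. Sum of all frame-10 rolls (4+5) = 9. Cumulative: 146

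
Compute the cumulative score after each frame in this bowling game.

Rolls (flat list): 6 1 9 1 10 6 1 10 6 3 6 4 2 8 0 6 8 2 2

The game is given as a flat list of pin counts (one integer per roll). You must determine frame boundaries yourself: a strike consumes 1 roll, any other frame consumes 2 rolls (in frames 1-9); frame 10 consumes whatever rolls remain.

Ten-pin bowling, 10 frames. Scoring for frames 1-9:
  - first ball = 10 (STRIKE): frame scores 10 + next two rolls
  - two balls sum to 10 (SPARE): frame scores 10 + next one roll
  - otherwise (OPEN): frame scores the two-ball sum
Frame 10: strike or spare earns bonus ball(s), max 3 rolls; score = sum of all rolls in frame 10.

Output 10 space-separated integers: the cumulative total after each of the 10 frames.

Frame 1: OPEN (6+1=7). Cumulative: 7
Frame 2: SPARE (9+1=10). 10 + next roll (10) = 20. Cumulative: 27
Frame 3: STRIKE. 10 + next two rolls (6+1) = 17. Cumulative: 44
Frame 4: OPEN (6+1=7). Cumulative: 51
Frame 5: STRIKE. 10 + next two rolls (6+3) = 19. Cumulative: 70
Frame 6: OPEN (6+3=9). Cumulative: 79
Frame 7: SPARE (6+4=10). 10 + next roll (2) = 12. Cumulative: 91
Frame 8: SPARE (2+8=10). 10 + next roll (0) = 10. Cumulative: 101
Frame 9: OPEN (0+6=6). Cumulative: 107
Frame 10: SPARE. Sum of all frame-10 rolls (8+2+2) = 12. Cumulative: 119

Answer: 7 27 44 51 70 79 91 101 107 119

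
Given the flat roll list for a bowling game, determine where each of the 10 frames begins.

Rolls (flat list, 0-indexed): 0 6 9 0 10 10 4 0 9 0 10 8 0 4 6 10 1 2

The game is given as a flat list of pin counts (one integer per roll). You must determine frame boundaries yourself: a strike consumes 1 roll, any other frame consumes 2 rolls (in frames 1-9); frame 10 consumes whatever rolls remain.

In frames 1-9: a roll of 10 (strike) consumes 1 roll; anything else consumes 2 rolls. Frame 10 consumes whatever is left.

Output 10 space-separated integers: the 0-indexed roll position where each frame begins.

Answer: 0 2 4 5 6 8 10 11 13 15

Derivation:
Frame 1 starts at roll index 0: rolls=0,6 (sum=6), consumes 2 rolls
Frame 2 starts at roll index 2: rolls=9,0 (sum=9), consumes 2 rolls
Frame 3 starts at roll index 4: roll=10 (strike), consumes 1 roll
Frame 4 starts at roll index 5: roll=10 (strike), consumes 1 roll
Frame 5 starts at roll index 6: rolls=4,0 (sum=4), consumes 2 rolls
Frame 6 starts at roll index 8: rolls=9,0 (sum=9), consumes 2 rolls
Frame 7 starts at roll index 10: roll=10 (strike), consumes 1 roll
Frame 8 starts at roll index 11: rolls=8,0 (sum=8), consumes 2 rolls
Frame 9 starts at roll index 13: rolls=4,6 (sum=10), consumes 2 rolls
Frame 10 starts at roll index 15: 3 remaining rolls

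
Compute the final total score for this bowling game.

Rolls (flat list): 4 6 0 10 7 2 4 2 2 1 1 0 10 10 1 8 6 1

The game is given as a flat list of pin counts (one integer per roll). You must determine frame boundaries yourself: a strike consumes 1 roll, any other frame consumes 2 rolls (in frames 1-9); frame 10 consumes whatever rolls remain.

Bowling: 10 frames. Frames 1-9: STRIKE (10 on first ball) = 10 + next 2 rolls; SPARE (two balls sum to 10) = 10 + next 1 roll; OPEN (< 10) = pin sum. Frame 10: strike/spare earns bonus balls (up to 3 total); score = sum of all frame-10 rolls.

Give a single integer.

Frame 1: SPARE (4+6=10). 10 + next roll (0) = 10. Cumulative: 10
Frame 2: SPARE (0+10=10). 10 + next roll (7) = 17. Cumulative: 27
Frame 3: OPEN (7+2=9). Cumulative: 36
Frame 4: OPEN (4+2=6). Cumulative: 42
Frame 5: OPEN (2+1=3). Cumulative: 45
Frame 6: OPEN (1+0=1). Cumulative: 46
Frame 7: STRIKE. 10 + next two rolls (10+1) = 21. Cumulative: 67
Frame 8: STRIKE. 10 + next two rolls (1+8) = 19. Cumulative: 86
Frame 9: OPEN (1+8=9). Cumulative: 95
Frame 10: OPEN. Sum of all frame-10 rolls (6+1) = 7. Cumulative: 102

Answer: 102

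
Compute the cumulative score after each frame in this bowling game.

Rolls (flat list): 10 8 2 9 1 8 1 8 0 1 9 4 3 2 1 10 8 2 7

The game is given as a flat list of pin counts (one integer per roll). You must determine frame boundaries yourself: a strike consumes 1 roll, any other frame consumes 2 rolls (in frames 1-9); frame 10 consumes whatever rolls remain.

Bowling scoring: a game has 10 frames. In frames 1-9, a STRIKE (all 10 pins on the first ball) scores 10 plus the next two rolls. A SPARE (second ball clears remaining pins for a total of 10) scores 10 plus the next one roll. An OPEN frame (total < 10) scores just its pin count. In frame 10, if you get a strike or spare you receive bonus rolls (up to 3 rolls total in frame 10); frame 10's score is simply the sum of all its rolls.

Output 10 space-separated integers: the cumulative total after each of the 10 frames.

Frame 1: STRIKE. 10 + next two rolls (8+2) = 20. Cumulative: 20
Frame 2: SPARE (8+2=10). 10 + next roll (9) = 19. Cumulative: 39
Frame 3: SPARE (9+1=10). 10 + next roll (8) = 18. Cumulative: 57
Frame 4: OPEN (8+1=9). Cumulative: 66
Frame 5: OPEN (8+0=8). Cumulative: 74
Frame 6: SPARE (1+9=10). 10 + next roll (4) = 14. Cumulative: 88
Frame 7: OPEN (4+3=7). Cumulative: 95
Frame 8: OPEN (2+1=3). Cumulative: 98
Frame 9: STRIKE. 10 + next two rolls (8+2) = 20. Cumulative: 118
Frame 10: SPARE. Sum of all frame-10 rolls (8+2+7) = 17. Cumulative: 135

Answer: 20 39 57 66 74 88 95 98 118 135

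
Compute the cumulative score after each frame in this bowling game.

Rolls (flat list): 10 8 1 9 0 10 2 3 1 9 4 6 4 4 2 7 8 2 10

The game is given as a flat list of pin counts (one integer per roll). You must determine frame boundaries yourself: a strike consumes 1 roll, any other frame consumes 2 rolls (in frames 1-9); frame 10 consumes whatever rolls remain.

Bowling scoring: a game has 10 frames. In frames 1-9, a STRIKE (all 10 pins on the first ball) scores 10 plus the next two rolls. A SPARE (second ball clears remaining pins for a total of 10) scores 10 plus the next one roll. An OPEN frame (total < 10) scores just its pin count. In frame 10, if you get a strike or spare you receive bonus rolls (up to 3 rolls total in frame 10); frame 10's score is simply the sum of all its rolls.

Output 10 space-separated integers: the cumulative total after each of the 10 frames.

Frame 1: STRIKE. 10 + next two rolls (8+1) = 19. Cumulative: 19
Frame 2: OPEN (8+1=9). Cumulative: 28
Frame 3: OPEN (9+0=9). Cumulative: 37
Frame 4: STRIKE. 10 + next two rolls (2+3) = 15. Cumulative: 52
Frame 5: OPEN (2+3=5). Cumulative: 57
Frame 6: SPARE (1+9=10). 10 + next roll (4) = 14. Cumulative: 71
Frame 7: SPARE (4+6=10). 10 + next roll (4) = 14. Cumulative: 85
Frame 8: OPEN (4+4=8). Cumulative: 93
Frame 9: OPEN (2+7=9). Cumulative: 102
Frame 10: SPARE. Sum of all frame-10 rolls (8+2+10) = 20. Cumulative: 122

Answer: 19 28 37 52 57 71 85 93 102 122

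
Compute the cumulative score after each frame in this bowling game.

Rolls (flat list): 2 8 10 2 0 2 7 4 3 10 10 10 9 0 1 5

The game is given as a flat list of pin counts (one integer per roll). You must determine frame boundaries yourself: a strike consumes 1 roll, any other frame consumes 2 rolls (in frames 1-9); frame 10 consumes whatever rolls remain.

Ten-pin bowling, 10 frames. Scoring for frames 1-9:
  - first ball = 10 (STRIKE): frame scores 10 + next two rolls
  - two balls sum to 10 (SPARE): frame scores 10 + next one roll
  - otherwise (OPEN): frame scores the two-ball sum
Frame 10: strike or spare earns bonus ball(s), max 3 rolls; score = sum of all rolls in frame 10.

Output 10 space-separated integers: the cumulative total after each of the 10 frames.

Answer: 20 32 34 43 50 80 109 128 137 143

Derivation:
Frame 1: SPARE (2+8=10). 10 + next roll (10) = 20. Cumulative: 20
Frame 2: STRIKE. 10 + next two rolls (2+0) = 12. Cumulative: 32
Frame 3: OPEN (2+0=2). Cumulative: 34
Frame 4: OPEN (2+7=9). Cumulative: 43
Frame 5: OPEN (4+3=7). Cumulative: 50
Frame 6: STRIKE. 10 + next two rolls (10+10) = 30. Cumulative: 80
Frame 7: STRIKE. 10 + next two rolls (10+9) = 29. Cumulative: 109
Frame 8: STRIKE. 10 + next two rolls (9+0) = 19. Cumulative: 128
Frame 9: OPEN (9+0=9). Cumulative: 137
Frame 10: OPEN. Sum of all frame-10 rolls (1+5) = 6. Cumulative: 143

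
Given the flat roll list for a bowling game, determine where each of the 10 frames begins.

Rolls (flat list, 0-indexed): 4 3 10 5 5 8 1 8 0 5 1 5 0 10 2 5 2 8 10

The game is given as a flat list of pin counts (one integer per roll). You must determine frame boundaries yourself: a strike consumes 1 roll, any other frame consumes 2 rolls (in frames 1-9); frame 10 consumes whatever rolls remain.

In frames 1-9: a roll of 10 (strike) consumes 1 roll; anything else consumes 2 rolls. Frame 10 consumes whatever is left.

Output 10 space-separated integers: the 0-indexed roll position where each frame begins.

Frame 1 starts at roll index 0: rolls=4,3 (sum=7), consumes 2 rolls
Frame 2 starts at roll index 2: roll=10 (strike), consumes 1 roll
Frame 3 starts at roll index 3: rolls=5,5 (sum=10), consumes 2 rolls
Frame 4 starts at roll index 5: rolls=8,1 (sum=9), consumes 2 rolls
Frame 5 starts at roll index 7: rolls=8,0 (sum=8), consumes 2 rolls
Frame 6 starts at roll index 9: rolls=5,1 (sum=6), consumes 2 rolls
Frame 7 starts at roll index 11: rolls=5,0 (sum=5), consumes 2 rolls
Frame 8 starts at roll index 13: roll=10 (strike), consumes 1 roll
Frame 9 starts at roll index 14: rolls=2,5 (sum=7), consumes 2 rolls
Frame 10 starts at roll index 16: 3 remaining rolls

Answer: 0 2 3 5 7 9 11 13 14 16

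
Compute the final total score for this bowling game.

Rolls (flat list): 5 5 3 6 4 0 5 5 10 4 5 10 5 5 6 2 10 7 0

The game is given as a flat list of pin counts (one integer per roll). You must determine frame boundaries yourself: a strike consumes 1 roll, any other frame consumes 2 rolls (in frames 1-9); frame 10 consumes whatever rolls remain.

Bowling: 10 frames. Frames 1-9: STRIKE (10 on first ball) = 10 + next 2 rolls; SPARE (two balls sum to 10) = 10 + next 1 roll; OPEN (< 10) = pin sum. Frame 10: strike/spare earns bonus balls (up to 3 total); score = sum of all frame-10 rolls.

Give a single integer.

Frame 1: SPARE (5+5=10). 10 + next roll (3) = 13. Cumulative: 13
Frame 2: OPEN (3+6=9). Cumulative: 22
Frame 3: OPEN (4+0=4). Cumulative: 26
Frame 4: SPARE (5+5=10). 10 + next roll (10) = 20. Cumulative: 46
Frame 5: STRIKE. 10 + next two rolls (4+5) = 19. Cumulative: 65
Frame 6: OPEN (4+5=9). Cumulative: 74
Frame 7: STRIKE. 10 + next two rolls (5+5) = 20. Cumulative: 94
Frame 8: SPARE (5+5=10). 10 + next roll (6) = 16. Cumulative: 110
Frame 9: OPEN (6+2=8). Cumulative: 118
Frame 10: STRIKE. Sum of all frame-10 rolls (10+7+0) = 17. Cumulative: 135

Answer: 135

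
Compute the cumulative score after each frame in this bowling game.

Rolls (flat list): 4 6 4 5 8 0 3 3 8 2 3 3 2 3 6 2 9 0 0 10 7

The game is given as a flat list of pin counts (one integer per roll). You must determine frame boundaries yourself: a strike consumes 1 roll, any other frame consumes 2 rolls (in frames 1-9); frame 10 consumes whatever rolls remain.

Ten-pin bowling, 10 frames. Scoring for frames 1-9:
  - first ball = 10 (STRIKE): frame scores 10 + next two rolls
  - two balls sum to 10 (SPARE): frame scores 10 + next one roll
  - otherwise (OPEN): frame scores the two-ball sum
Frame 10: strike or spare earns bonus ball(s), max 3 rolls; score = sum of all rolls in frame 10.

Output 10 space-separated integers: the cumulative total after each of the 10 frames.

Answer: 14 23 31 37 50 56 61 69 78 95

Derivation:
Frame 1: SPARE (4+6=10). 10 + next roll (4) = 14. Cumulative: 14
Frame 2: OPEN (4+5=9). Cumulative: 23
Frame 3: OPEN (8+0=8). Cumulative: 31
Frame 4: OPEN (3+3=6). Cumulative: 37
Frame 5: SPARE (8+2=10). 10 + next roll (3) = 13. Cumulative: 50
Frame 6: OPEN (3+3=6). Cumulative: 56
Frame 7: OPEN (2+3=5). Cumulative: 61
Frame 8: OPEN (6+2=8). Cumulative: 69
Frame 9: OPEN (9+0=9). Cumulative: 78
Frame 10: SPARE. Sum of all frame-10 rolls (0+10+7) = 17. Cumulative: 95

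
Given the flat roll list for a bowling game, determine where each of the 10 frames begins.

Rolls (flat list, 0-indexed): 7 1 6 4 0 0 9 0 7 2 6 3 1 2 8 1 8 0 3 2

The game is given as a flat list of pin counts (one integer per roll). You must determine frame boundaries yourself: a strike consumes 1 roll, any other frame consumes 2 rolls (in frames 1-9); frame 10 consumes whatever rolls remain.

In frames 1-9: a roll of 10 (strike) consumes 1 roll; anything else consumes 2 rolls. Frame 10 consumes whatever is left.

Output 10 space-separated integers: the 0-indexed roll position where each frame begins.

Frame 1 starts at roll index 0: rolls=7,1 (sum=8), consumes 2 rolls
Frame 2 starts at roll index 2: rolls=6,4 (sum=10), consumes 2 rolls
Frame 3 starts at roll index 4: rolls=0,0 (sum=0), consumes 2 rolls
Frame 4 starts at roll index 6: rolls=9,0 (sum=9), consumes 2 rolls
Frame 5 starts at roll index 8: rolls=7,2 (sum=9), consumes 2 rolls
Frame 6 starts at roll index 10: rolls=6,3 (sum=9), consumes 2 rolls
Frame 7 starts at roll index 12: rolls=1,2 (sum=3), consumes 2 rolls
Frame 8 starts at roll index 14: rolls=8,1 (sum=9), consumes 2 rolls
Frame 9 starts at roll index 16: rolls=8,0 (sum=8), consumes 2 rolls
Frame 10 starts at roll index 18: 2 remaining rolls

Answer: 0 2 4 6 8 10 12 14 16 18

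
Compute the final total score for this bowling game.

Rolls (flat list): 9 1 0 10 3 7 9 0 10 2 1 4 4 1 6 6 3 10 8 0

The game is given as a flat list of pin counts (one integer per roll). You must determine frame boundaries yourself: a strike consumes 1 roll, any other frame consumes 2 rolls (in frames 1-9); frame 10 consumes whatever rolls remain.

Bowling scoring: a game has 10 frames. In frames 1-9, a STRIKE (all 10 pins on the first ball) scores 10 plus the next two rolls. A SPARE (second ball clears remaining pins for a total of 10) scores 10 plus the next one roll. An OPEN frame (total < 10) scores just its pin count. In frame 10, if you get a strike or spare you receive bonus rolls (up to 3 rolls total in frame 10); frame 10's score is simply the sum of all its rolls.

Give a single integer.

Frame 1: SPARE (9+1=10). 10 + next roll (0) = 10. Cumulative: 10
Frame 2: SPARE (0+10=10). 10 + next roll (3) = 13. Cumulative: 23
Frame 3: SPARE (3+7=10). 10 + next roll (9) = 19. Cumulative: 42
Frame 4: OPEN (9+0=9). Cumulative: 51
Frame 5: STRIKE. 10 + next two rolls (2+1) = 13. Cumulative: 64
Frame 6: OPEN (2+1=3). Cumulative: 67
Frame 7: OPEN (4+4=8). Cumulative: 75
Frame 8: OPEN (1+6=7). Cumulative: 82
Frame 9: OPEN (6+3=9). Cumulative: 91
Frame 10: STRIKE. Sum of all frame-10 rolls (10+8+0) = 18. Cumulative: 109

Answer: 109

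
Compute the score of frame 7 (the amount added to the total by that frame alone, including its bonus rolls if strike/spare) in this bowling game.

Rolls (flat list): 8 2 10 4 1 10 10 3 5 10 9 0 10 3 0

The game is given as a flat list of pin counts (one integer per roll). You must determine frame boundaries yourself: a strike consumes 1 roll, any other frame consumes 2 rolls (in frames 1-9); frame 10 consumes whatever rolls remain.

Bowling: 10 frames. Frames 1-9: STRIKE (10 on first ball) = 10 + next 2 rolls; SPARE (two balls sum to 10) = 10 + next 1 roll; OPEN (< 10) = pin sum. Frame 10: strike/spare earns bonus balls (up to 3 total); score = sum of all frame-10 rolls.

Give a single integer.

Answer: 19

Derivation:
Frame 1: SPARE (8+2=10). 10 + next roll (10) = 20. Cumulative: 20
Frame 2: STRIKE. 10 + next two rolls (4+1) = 15. Cumulative: 35
Frame 3: OPEN (4+1=5). Cumulative: 40
Frame 4: STRIKE. 10 + next two rolls (10+3) = 23. Cumulative: 63
Frame 5: STRIKE. 10 + next two rolls (3+5) = 18. Cumulative: 81
Frame 6: OPEN (3+5=8). Cumulative: 89
Frame 7: STRIKE. 10 + next two rolls (9+0) = 19. Cumulative: 108
Frame 8: OPEN (9+0=9). Cumulative: 117
Frame 9: STRIKE. 10 + next two rolls (3+0) = 13. Cumulative: 130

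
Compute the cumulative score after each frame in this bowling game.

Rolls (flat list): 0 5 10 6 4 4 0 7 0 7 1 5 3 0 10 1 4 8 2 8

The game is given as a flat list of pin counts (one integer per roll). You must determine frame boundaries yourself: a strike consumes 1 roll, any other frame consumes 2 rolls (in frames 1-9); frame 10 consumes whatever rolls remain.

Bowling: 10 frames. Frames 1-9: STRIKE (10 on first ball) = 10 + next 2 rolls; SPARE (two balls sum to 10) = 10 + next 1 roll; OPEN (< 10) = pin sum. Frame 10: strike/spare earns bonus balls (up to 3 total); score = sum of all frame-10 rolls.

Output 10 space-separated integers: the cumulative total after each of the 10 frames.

Frame 1: OPEN (0+5=5). Cumulative: 5
Frame 2: STRIKE. 10 + next two rolls (6+4) = 20. Cumulative: 25
Frame 3: SPARE (6+4=10). 10 + next roll (4) = 14. Cumulative: 39
Frame 4: OPEN (4+0=4). Cumulative: 43
Frame 5: OPEN (7+0=7). Cumulative: 50
Frame 6: OPEN (7+1=8). Cumulative: 58
Frame 7: OPEN (5+3=8). Cumulative: 66
Frame 8: SPARE (0+10=10). 10 + next roll (1) = 11. Cumulative: 77
Frame 9: OPEN (1+4=5). Cumulative: 82
Frame 10: SPARE. Sum of all frame-10 rolls (8+2+8) = 18. Cumulative: 100

Answer: 5 25 39 43 50 58 66 77 82 100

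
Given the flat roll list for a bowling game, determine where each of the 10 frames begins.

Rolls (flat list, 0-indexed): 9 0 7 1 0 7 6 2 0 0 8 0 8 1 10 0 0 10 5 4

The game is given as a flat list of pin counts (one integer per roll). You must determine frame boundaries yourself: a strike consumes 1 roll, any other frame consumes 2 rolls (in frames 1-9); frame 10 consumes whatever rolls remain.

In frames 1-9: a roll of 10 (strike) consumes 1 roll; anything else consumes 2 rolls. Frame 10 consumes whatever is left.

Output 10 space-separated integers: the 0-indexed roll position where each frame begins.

Answer: 0 2 4 6 8 10 12 14 15 17

Derivation:
Frame 1 starts at roll index 0: rolls=9,0 (sum=9), consumes 2 rolls
Frame 2 starts at roll index 2: rolls=7,1 (sum=8), consumes 2 rolls
Frame 3 starts at roll index 4: rolls=0,7 (sum=7), consumes 2 rolls
Frame 4 starts at roll index 6: rolls=6,2 (sum=8), consumes 2 rolls
Frame 5 starts at roll index 8: rolls=0,0 (sum=0), consumes 2 rolls
Frame 6 starts at roll index 10: rolls=8,0 (sum=8), consumes 2 rolls
Frame 7 starts at roll index 12: rolls=8,1 (sum=9), consumes 2 rolls
Frame 8 starts at roll index 14: roll=10 (strike), consumes 1 roll
Frame 9 starts at roll index 15: rolls=0,0 (sum=0), consumes 2 rolls
Frame 10 starts at roll index 17: 3 remaining rolls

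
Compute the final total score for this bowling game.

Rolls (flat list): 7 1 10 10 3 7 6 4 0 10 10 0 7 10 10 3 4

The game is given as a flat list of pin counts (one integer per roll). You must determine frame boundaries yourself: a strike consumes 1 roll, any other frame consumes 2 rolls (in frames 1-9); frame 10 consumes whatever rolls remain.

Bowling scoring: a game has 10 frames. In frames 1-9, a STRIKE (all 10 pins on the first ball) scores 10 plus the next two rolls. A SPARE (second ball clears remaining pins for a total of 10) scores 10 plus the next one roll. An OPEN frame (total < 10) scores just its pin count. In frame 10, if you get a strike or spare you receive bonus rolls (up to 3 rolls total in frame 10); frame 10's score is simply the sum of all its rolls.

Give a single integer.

Answer: 161

Derivation:
Frame 1: OPEN (7+1=8). Cumulative: 8
Frame 2: STRIKE. 10 + next two rolls (10+3) = 23. Cumulative: 31
Frame 3: STRIKE. 10 + next two rolls (3+7) = 20. Cumulative: 51
Frame 4: SPARE (3+7=10). 10 + next roll (6) = 16. Cumulative: 67
Frame 5: SPARE (6+4=10). 10 + next roll (0) = 10. Cumulative: 77
Frame 6: SPARE (0+10=10). 10 + next roll (10) = 20. Cumulative: 97
Frame 7: STRIKE. 10 + next two rolls (0+7) = 17. Cumulative: 114
Frame 8: OPEN (0+7=7). Cumulative: 121
Frame 9: STRIKE. 10 + next two rolls (10+3) = 23. Cumulative: 144
Frame 10: STRIKE. Sum of all frame-10 rolls (10+3+4) = 17. Cumulative: 161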